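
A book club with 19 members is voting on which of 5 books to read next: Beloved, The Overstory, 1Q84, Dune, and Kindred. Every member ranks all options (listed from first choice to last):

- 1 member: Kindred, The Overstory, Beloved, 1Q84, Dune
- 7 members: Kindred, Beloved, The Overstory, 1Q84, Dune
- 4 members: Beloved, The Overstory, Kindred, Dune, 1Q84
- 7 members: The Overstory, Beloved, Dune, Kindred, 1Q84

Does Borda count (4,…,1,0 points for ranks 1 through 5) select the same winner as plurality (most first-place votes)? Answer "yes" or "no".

Borda — scores: Beloved 60, The Overstory 57, 1Q84 8, Dune 18, Kindred 47. Winner: Beloved.
Plurality — first-place votes: Beloved 4, The Overstory 7, 1Q84 0, Dune 0, Kindred 8. Winner: Kindred.
The two methods disagree.

no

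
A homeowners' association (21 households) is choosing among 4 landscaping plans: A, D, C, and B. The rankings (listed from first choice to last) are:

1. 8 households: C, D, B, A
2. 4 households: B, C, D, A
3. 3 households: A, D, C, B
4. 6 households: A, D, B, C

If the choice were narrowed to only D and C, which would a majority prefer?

Voters preferring D to C: 9; preferring C to D: 12.
C wins the head-to-head.

C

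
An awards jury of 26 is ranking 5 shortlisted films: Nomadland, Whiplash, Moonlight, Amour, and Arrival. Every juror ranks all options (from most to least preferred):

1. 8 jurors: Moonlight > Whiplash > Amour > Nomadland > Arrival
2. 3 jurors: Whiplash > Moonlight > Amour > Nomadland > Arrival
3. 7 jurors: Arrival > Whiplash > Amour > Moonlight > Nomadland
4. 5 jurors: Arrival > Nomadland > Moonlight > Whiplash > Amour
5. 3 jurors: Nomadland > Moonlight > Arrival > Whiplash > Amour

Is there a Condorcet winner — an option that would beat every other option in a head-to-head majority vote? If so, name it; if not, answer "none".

Moonlight

Moonlight vs Nomadland: 18–8 for Moonlight.
Moonlight vs Whiplash: 16–10 for Moonlight.
Moonlight vs Amour: 19–7 for Moonlight.
Moonlight vs Arrival: 14–12 for Moonlight.
Moonlight beats every other option head-to-head.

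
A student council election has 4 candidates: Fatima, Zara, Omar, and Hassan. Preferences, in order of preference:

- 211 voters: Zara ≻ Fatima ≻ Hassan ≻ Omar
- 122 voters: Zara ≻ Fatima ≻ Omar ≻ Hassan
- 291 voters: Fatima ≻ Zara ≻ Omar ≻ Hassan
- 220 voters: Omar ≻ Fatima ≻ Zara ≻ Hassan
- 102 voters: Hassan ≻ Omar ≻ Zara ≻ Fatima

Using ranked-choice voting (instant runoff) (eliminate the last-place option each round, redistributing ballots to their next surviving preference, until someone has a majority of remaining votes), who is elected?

Round 1: Fatima 291, Zara 333, Omar 220, Hassan 102. Eliminate Hassan.
Round 2: Fatima 291, Zara 333, Omar 322. Eliminate Fatima.
Round 3: Zara 624, Omar 322. Zara has a majority.

Zara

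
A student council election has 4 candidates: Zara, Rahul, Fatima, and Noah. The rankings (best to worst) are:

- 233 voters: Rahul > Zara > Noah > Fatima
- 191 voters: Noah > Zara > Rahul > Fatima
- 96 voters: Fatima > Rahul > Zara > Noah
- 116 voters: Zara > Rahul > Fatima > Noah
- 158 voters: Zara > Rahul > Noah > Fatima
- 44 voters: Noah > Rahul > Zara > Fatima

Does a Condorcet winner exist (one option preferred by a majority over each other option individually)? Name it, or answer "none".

Zara vs Rahul: 465–373 for Zara.
Zara vs Fatima: 742–96 for Zara.
Zara vs Noah: 603–235 for Zara.
Zara beats every other option head-to-head.

Zara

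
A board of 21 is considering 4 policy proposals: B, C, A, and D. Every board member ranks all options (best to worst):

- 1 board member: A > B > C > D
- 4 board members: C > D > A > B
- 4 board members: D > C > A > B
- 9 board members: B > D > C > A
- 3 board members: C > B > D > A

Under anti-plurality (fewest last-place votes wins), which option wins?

Last-place votes: B 8, C 0, A 12, D 1.
C is ranked last by the fewest voters, so C wins.

C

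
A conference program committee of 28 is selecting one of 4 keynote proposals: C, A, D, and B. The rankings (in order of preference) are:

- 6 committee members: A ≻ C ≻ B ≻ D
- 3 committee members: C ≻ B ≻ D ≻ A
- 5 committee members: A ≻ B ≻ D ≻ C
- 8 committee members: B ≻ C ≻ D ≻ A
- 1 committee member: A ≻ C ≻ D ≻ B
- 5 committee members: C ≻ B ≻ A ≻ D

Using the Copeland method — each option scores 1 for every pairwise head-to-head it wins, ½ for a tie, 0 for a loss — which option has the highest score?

C

C: beats A, D, and B → score 3.
A: beats D; loses to C and B → score 1.
D: loses to C, A, and B → score 0.
B: beats A and D; loses to C → score 2.
C has the best pairwise record.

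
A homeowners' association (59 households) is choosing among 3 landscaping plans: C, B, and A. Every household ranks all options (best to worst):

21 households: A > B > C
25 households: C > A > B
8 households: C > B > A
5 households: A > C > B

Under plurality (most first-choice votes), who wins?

First-place votes: C 33, B 0, A 26.
C has the most first-place votes.

C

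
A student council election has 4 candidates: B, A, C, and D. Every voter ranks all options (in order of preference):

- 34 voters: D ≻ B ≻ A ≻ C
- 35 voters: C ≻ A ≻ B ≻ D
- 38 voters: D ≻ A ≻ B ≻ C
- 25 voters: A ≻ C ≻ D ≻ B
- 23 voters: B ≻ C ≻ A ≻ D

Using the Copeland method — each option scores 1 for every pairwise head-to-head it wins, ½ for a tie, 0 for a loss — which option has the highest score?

A

B: beats C; loses to A and D → score 1.
A: beats B, C, and D → score 3.
C: beats D; loses to B and A → score 1.
D: beats B; loses to A and C → score 1.
A has the best pairwise record.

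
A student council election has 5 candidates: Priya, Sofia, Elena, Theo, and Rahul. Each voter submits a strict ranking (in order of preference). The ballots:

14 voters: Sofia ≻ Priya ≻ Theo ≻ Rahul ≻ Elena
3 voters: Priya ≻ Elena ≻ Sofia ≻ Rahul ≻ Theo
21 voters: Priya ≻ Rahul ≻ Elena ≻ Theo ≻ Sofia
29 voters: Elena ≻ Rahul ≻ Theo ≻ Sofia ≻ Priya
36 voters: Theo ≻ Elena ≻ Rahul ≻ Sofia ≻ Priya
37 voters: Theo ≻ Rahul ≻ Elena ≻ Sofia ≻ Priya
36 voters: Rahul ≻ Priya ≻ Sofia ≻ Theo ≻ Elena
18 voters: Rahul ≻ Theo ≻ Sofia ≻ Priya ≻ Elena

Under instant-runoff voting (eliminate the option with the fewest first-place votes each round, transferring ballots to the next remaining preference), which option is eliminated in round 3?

Round 1: Priya 24, Sofia 14, Elena 29, Theo 73, Rahul 54. Eliminate Sofia.
Round 2: Priya 38, Elena 29, Theo 73, Rahul 54. Eliminate Elena.
Round 3: Priya 38, Theo 73, Rahul 83. Eliminate Priya.

Priya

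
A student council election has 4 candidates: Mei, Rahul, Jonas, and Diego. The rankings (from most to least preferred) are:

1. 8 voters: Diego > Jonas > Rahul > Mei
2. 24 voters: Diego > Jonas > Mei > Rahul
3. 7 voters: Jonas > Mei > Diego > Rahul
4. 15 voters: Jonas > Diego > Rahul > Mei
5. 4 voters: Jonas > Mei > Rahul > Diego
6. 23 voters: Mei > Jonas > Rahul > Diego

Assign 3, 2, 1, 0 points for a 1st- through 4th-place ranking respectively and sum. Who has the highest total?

Mei: 8·0 + 24·1 + 7·2 + 15·0 + 4·2 + 23·3 = 115
Rahul: 8·1 + 24·0 + 7·0 + 15·1 + 4·1 + 23·1 = 50
Jonas: 8·2 + 24·2 + 7·3 + 15·3 + 4·3 + 23·2 = 188
Diego: 8·3 + 24·3 + 7·1 + 15·2 + 4·0 + 23·0 = 133
Jonas has the highest Borda score (188).

Jonas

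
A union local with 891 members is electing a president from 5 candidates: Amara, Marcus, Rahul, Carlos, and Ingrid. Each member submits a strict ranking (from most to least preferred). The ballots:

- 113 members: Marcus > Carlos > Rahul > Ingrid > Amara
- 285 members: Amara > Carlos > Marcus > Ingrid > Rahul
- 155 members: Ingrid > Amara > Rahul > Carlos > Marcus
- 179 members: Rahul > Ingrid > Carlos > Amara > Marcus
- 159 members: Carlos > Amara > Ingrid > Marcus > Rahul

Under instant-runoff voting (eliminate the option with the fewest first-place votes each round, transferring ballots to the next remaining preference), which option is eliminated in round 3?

Rahul

Round 1: Amara 285, Marcus 113, Rahul 179, Carlos 159, Ingrid 155. Eliminate Marcus.
Round 2: Amara 285, Rahul 179, Carlos 272, Ingrid 155. Eliminate Ingrid.
Round 3: Amara 440, Rahul 179, Carlos 272. Eliminate Rahul.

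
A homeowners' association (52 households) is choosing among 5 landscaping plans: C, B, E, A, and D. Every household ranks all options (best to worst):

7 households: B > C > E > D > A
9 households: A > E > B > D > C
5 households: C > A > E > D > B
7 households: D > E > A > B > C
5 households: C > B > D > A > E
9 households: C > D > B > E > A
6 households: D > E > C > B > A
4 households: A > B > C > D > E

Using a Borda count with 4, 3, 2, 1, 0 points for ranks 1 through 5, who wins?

C: 7·3 + 9·0 + 5·4 + 7·0 + 5·4 + 9·4 + 6·2 + 4·2 = 117
B: 7·4 + 9·2 + 5·0 + 7·1 + 5·3 + 9·2 + 6·1 + 4·3 = 104
E: 7·2 + 9·3 + 5·2 + 7·3 + 5·0 + 9·1 + 6·3 + 4·0 = 99
A: 7·0 + 9·4 + 5·3 + 7·2 + 5·1 + 9·0 + 6·0 + 4·4 = 86
D: 7·1 + 9·1 + 5·1 + 7·4 + 5·2 + 9·3 + 6·4 + 4·1 = 114
C has the highest Borda score (117).

C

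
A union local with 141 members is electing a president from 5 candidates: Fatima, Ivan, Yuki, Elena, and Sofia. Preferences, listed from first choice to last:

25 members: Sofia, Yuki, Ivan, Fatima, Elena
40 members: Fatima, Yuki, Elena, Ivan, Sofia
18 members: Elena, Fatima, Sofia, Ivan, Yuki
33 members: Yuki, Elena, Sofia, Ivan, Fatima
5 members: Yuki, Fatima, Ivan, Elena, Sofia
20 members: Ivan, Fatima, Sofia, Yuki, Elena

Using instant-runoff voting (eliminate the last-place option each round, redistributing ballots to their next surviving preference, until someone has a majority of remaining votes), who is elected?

Round 1: Fatima 40, Ivan 20, Yuki 38, Elena 18, Sofia 25. Eliminate Elena.
Round 2: Fatima 58, Ivan 20, Yuki 38, Sofia 25. Eliminate Ivan.
Round 3: Fatima 78, Yuki 38, Sofia 25. Fatima has a majority.

Fatima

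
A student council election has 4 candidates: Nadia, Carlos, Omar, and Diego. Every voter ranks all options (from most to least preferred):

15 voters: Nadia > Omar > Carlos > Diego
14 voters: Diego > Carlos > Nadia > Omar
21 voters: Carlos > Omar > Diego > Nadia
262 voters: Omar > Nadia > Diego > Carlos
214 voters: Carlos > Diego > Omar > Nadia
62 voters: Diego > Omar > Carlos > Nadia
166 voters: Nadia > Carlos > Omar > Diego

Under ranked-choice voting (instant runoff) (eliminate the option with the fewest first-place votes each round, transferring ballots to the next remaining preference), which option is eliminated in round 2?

Nadia

Round 1: Nadia 181, Carlos 235, Omar 262, Diego 76. Eliminate Diego.
Round 2: Nadia 181, Carlos 249, Omar 324. Eliminate Nadia.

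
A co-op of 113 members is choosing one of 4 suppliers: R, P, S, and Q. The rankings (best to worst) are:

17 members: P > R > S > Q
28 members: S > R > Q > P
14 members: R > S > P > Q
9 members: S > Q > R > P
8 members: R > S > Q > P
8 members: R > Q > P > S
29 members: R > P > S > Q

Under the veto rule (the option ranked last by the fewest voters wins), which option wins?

R

Last-place votes: R 0, P 45, S 8, Q 60.
R is ranked last by the fewest voters, so R wins.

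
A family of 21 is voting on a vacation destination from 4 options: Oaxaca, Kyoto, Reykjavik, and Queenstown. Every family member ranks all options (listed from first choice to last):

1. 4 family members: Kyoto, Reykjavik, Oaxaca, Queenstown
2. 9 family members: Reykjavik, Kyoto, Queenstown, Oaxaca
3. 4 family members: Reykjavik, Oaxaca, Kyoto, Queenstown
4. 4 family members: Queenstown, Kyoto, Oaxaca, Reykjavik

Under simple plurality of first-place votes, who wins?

Reykjavik

First-place votes: Oaxaca 0, Kyoto 4, Reykjavik 13, Queenstown 4.
Reykjavik has the most first-place votes.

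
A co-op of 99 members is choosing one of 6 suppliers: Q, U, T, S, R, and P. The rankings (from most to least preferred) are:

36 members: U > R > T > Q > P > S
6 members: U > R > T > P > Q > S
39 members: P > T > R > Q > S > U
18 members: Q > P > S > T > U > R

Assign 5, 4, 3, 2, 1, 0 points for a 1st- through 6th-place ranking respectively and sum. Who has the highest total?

T

Q: 36·2 + 6·1 + 39·2 + 18·5 = 246
U: 36·5 + 6·5 + 39·0 + 18·1 = 228
T: 36·3 + 6·3 + 39·4 + 18·2 = 318
S: 36·0 + 6·0 + 39·1 + 18·3 = 93
R: 36·4 + 6·4 + 39·3 + 18·0 = 285
P: 36·1 + 6·2 + 39·5 + 18·4 = 315
T has the highest Borda score (318).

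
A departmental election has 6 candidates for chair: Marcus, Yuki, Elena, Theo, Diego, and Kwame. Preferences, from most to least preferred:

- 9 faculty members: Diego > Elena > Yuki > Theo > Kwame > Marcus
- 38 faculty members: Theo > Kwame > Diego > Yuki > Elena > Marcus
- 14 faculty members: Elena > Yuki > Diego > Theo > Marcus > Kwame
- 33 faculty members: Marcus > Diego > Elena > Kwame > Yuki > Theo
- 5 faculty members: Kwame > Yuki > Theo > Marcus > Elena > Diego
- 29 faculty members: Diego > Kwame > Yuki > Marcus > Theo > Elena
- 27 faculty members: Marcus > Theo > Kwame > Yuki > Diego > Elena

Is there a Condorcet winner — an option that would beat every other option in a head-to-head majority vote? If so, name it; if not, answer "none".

Diego vs Marcus: 90–65 for Diego.
Diego vs Yuki: 109–46 for Diego.
Diego vs Elena: 136–19 for Diego.
Diego vs Theo: 85–70 for Diego.
Diego vs Kwame: 85–70 for Diego.
Diego beats every other option head-to-head.

Diego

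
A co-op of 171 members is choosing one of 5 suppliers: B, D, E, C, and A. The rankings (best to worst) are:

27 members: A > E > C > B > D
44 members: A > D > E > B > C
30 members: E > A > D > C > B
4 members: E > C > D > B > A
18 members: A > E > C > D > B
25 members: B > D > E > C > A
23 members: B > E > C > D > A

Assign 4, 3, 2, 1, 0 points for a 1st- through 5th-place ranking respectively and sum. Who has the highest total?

B: 27·1 + 44·1 + 30·0 + 4·1 + 18·0 + 25·4 + 23·4 = 267
D: 27·0 + 44·3 + 30·2 + 4·2 + 18·1 + 25·3 + 23·1 = 316
E: 27·3 + 44·2 + 30·4 + 4·4 + 18·3 + 25·2 + 23·3 = 478
C: 27·2 + 44·0 + 30·1 + 4·3 + 18·2 + 25·1 + 23·2 = 203
A: 27·4 + 44·4 + 30·3 + 4·0 + 18·4 + 25·0 + 23·0 = 446
E has the highest Borda score (478).

E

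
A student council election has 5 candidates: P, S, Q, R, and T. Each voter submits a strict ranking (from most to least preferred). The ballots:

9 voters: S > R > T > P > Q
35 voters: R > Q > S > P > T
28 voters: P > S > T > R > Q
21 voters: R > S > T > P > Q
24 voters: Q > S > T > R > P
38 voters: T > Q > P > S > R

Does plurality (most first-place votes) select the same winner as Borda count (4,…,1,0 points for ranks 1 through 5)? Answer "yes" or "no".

Plurality — first-place votes: P 28, S 9, Q 24, R 56, T 38. Winner: R.
Borda — scores: P 253, S 363, Q 315, R 303, T 316. Winner: S.
The two methods disagree.

no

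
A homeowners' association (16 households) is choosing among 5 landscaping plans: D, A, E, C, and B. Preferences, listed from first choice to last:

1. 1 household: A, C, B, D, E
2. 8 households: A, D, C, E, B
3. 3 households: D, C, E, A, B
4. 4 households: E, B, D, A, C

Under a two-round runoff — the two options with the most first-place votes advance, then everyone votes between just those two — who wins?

Round 1 first-place votes: D 3, A 9, E 4, C 0, B 0.
A and E advance.
Runoff: A is preferred to E by 9 voters; E by 7.
A wins the runoff.

A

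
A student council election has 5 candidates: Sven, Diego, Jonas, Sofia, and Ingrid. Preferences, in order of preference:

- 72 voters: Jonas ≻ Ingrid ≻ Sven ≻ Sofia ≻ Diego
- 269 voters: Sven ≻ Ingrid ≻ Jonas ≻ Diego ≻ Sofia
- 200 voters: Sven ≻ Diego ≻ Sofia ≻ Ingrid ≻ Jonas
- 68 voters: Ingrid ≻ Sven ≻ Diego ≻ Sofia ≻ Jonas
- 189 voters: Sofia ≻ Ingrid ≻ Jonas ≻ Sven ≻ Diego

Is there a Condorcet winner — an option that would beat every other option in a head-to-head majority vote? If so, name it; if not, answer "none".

Sven vs Diego: 798–0 for Sven.
Sven vs Jonas: 537–261 for Sven.
Sven vs Sofia: 609–189 for Sven.
Sven vs Ingrid: 469–329 for Sven.
Sven beats every other option head-to-head.

Sven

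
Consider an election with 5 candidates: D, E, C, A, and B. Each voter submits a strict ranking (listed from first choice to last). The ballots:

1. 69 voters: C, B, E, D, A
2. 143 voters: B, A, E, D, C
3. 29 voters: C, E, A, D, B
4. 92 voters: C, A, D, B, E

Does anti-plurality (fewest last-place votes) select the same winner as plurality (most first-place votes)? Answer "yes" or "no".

no

Anti-plurality — last-place votes: D 0, E 92, C 143, A 69, B 29. Winner: D.
Plurality — first-place votes: D 0, E 0, C 190, A 0, B 143. Winner: C.
The two methods disagree.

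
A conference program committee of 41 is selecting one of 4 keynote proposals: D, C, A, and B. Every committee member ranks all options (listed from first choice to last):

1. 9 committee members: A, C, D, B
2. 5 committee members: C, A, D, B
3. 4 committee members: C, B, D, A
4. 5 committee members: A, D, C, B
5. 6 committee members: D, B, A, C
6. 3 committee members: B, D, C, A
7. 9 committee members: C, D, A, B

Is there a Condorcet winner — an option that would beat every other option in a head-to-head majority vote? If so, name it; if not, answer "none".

C

C vs D: 27–14 for C.
C vs A: 21–20 for C.
C vs B: 32–9 for C.
C beats every other option head-to-head.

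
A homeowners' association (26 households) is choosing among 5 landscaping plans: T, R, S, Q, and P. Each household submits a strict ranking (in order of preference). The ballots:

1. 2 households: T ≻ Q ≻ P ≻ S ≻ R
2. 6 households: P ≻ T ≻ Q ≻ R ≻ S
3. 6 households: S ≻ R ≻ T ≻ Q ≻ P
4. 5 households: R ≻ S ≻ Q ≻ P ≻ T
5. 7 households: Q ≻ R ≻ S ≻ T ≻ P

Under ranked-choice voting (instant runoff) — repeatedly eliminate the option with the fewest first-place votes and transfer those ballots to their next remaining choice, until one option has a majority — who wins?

Q

Round 1: T 2, R 5, S 6, Q 7, P 6. Eliminate T.
Round 2: R 5, S 6, Q 9, P 6. Eliminate R.
Round 3: S 11, Q 9, P 6. Eliminate P.
Round 4: S 11, Q 15. Q has a majority.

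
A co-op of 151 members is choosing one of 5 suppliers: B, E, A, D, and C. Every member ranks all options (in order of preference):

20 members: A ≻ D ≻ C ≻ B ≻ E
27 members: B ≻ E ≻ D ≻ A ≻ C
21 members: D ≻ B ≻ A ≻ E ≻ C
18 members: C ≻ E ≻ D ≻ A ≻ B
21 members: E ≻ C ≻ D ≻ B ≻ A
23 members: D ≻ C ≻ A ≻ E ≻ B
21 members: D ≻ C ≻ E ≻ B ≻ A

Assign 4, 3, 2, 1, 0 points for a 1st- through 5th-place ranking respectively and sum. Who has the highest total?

D

B: 20·1 + 27·4 + 21·3 + 18·0 + 21·1 + 23·0 + 21·1 = 233
E: 20·0 + 27·3 + 21·1 + 18·3 + 21·4 + 23·1 + 21·2 = 305
A: 20·4 + 27·1 + 21·2 + 18·1 + 21·0 + 23·2 + 21·0 = 213
D: 20·3 + 27·2 + 21·4 + 18·2 + 21·2 + 23·4 + 21·4 = 452
C: 20·2 + 27·0 + 21·0 + 18·4 + 21·3 + 23·3 + 21·3 = 307
D has the highest Borda score (452).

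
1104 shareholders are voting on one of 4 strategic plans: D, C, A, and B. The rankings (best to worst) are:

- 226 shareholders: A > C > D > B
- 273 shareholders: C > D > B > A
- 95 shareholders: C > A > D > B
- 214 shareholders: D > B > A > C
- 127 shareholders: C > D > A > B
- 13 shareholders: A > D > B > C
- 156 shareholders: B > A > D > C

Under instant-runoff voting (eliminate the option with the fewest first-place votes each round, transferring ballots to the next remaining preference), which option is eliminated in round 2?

D

Round 1: D 214, C 495, A 239, B 156. Eliminate B.
Round 2: D 214, C 495, A 395. Eliminate D.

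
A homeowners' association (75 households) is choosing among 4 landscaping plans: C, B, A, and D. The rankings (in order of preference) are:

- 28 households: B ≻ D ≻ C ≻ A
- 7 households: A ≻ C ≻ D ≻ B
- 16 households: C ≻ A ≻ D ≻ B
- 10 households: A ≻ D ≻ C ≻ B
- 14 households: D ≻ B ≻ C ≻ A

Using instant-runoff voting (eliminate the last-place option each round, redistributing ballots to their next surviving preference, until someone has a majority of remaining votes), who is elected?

B

Round 1: C 16, B 28, A 17, D 14. Eliminate D.
Round 2: C 16, B 42, A 17. B has a majority.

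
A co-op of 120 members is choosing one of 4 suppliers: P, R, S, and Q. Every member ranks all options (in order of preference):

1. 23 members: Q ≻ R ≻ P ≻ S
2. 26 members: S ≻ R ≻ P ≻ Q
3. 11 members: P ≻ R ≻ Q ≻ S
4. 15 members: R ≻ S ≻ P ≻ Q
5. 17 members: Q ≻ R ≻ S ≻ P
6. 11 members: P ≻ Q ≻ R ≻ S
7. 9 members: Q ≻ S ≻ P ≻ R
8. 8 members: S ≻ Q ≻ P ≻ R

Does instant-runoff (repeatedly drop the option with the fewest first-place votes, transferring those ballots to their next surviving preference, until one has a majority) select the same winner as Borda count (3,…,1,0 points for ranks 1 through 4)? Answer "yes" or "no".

Instant-runoff — R1 P 22, R 15, S 34, Q 49 (R out); R2 P 22, S 49, Q 49 (P out); R3 S 49, Q 71 (Q winner). Winner: Q.
Borda — scores: P 147, R 210, S 167, Q 196. Winner: R.
The two methods disagree.

no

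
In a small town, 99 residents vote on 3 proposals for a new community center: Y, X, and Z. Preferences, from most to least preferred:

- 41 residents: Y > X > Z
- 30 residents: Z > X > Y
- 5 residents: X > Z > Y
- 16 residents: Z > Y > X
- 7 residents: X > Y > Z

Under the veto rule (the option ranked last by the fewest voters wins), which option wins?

X

Last-place votes: Y 35, X 16, Z 48.
X is ranked last by the fewest voters, so X wins.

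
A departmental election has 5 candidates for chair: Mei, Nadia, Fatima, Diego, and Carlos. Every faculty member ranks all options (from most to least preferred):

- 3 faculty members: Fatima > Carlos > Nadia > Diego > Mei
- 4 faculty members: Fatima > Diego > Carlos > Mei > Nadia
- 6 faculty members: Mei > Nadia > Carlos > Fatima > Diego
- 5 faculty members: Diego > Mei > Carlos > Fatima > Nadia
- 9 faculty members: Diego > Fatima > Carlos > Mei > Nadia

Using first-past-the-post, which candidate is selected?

Diego

First-place votes: Mei 6, Nadia 0, Fatima 7, Diego 14, Carlos 0.
Diego has the most first-place votes.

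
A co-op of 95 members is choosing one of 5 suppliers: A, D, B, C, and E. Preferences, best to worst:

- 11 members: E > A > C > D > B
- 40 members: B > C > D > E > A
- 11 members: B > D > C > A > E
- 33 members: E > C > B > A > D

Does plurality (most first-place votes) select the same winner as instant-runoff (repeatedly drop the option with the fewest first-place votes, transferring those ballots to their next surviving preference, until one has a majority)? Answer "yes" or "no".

Plurality — first-place votes: A 0, D 0, B 51, C 0, E 44. Winner: B.
Instant-runoff — R1 A 0, D 0, B 51, C 0, E 44 (B winner). Winner: B.
The two methods agree.

yes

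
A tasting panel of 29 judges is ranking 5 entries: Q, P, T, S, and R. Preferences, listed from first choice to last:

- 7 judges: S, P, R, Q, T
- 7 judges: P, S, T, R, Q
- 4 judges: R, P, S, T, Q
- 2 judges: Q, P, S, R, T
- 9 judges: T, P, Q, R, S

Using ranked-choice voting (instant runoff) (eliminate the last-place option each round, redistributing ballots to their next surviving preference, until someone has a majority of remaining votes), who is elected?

P

Round 1: Q 2, P 7, T 9, S 7, R 4. Eliminate Q.
Round 2: P 9, T 9, S 7, R 4. Eliminate R.
Round 3: P 13, T 9, S 7. Eliminate S.
Round 4: P 20, T 9. P has a majority.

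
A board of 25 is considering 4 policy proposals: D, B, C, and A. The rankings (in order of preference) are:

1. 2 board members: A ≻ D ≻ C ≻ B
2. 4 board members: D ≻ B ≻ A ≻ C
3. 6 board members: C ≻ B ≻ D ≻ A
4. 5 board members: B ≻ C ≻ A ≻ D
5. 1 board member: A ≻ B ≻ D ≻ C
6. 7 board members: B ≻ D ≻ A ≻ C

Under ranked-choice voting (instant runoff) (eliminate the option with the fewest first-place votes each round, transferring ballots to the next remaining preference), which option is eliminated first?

Round 1: D 4, B 12, C 6, A 3. Eliminate A.

A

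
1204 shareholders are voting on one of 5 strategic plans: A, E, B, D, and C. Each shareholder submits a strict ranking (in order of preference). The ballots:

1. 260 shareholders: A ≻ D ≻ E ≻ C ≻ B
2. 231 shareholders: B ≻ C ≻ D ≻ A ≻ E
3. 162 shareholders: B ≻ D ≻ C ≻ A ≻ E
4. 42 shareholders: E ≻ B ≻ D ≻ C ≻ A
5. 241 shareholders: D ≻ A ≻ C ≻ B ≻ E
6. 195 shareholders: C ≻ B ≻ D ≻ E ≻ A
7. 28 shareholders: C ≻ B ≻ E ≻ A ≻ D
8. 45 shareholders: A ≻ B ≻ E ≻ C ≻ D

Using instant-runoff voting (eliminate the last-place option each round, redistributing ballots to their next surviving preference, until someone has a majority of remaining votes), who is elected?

B

Round 1: A 305, E 42, B 393, D 241, C 223. Eliminate E.
Round 2: A 305, B 435, D 241, C 223. Eliminate C.
Round 3: A 305, B 658, D 241. B has a majority.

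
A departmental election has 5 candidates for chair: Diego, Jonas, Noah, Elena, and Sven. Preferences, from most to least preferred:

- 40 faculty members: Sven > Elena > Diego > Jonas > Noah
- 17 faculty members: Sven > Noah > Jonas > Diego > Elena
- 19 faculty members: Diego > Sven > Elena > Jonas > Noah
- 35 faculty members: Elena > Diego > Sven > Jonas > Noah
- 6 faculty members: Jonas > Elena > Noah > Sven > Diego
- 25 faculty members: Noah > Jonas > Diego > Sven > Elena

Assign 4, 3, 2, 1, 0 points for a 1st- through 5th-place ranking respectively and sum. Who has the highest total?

Diego: 40·2 + 17·1 + 19·4 + 35·3 + 6·0 + 25·2 = 328
Jonas: 40·1 + 17·2 + 19·1 + 35·1 + 6·4 + 25·3 = 227
Noah: 40·0 + 17·3 + 19·0 + 35·0 + 6·2 + 25·4 = 163
Elena: 40·3 + 17·0 + 19·2 + 35·4 + 6·3 + 25·0 = 316
Sven: 40·4 + 17·4 + 19·3 + 35·2 + 6·1 + 25·1 = 386
Sven has the highest Borda score (386).

Sven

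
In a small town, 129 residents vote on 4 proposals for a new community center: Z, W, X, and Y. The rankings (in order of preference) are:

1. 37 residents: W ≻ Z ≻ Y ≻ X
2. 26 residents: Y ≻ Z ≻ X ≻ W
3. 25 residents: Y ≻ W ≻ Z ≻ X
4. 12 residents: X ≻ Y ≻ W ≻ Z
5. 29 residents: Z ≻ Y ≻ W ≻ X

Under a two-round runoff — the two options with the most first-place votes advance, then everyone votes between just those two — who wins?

Round 1 first-place votes: Z 29, W 37, X 12, Y 51.
Y and W advance.
Runoff: Y is preferred to W by 92 voters; W by 37.
Y wins the runoff.

Y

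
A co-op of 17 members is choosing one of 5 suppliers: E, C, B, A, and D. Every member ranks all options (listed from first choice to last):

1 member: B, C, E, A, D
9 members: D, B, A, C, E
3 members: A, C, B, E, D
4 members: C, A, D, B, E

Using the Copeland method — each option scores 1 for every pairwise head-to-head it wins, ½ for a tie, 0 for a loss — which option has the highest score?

D

E: loses to C, B, A, and D → score 0.
C: beats E; loses to B, A, and D → score 1.
B: beats E, C, and A; loses to D → score 3.
A: beats E and C; loses to B and D → score 2.
D: beats E, C, B, and A → score 4.
D has the best pairwise record.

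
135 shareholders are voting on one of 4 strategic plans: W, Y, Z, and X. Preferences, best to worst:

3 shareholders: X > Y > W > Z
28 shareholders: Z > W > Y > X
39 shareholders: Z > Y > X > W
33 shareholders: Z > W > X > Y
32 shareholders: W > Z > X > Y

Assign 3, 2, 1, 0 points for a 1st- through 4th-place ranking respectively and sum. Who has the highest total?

Z

W: 3·1 + 28·2 + 39·0 + 33·2 + 32·3 = 221
Y: 3·2 + 28·1 + 39·2 + 33·0 + 32·0 = 112
Z: 3·0 + 28·3 + 39·3 + 33·3 + 32·2 = 364
X: 3·3 + 28·0 + 39·1 + 33·1 + 32·1 = 113
Z has the highest Borda score (364).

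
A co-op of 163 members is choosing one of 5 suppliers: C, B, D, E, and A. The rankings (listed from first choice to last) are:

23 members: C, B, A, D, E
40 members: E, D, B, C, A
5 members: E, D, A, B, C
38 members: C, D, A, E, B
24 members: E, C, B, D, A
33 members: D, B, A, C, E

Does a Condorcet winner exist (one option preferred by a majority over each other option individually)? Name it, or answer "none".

C

C vs B: 85–78 for C.
C vs D: 85–78 for C.
C vs E: 94–69 for C.
C vs A: 125–38 for C.
C beats every other option head-to-head.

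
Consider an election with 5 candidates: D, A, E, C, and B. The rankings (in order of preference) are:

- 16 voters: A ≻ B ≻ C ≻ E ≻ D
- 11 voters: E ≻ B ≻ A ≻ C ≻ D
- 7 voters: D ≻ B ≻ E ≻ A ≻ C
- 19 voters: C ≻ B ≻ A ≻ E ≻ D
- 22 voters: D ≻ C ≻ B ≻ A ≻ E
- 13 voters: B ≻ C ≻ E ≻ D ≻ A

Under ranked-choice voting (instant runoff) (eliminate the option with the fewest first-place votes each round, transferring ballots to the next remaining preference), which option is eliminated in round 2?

Round 1: D 29, A 16, E 11, C 19, B 13. Eliminate E.
Round 2: D 29, A 16, C 19, B 24. Eliminate A.

A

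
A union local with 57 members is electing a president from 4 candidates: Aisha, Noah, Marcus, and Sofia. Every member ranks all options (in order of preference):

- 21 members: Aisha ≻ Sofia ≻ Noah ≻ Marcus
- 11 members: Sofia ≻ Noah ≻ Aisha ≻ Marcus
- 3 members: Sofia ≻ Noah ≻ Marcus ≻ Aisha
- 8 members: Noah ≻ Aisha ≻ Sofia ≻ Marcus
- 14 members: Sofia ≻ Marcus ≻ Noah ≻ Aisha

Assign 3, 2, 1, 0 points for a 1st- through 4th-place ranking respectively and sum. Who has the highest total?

Sofia

Aisha: 21·3 + 11·1 + 3·0 + 8·2 + 14·0 = 90
Noah: 21·1 + 11·2 + 3·2 + 8·3 + 14·1 = 87
Marcus: 21·0 + 11·0 + 3·1 + 8·0 + 14·2 = 31
Sofia: 21·2 + 11·3 + 3·3 + 8·1 + 14·3 = 134
Sofia has the highest Borda score (134).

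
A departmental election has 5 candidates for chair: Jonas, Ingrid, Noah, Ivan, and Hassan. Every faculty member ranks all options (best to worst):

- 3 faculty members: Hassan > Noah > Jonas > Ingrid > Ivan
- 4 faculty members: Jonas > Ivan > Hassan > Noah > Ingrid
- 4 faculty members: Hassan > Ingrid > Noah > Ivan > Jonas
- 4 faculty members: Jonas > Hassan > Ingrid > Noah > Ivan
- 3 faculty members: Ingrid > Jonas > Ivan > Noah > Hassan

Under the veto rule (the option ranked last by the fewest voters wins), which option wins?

Noah

Last-place votes: Jonas 4, Ingrid 4, Noah 0, Ivan 7, Hassan 3.
Noah is ranked last by the fewest voters, so Noah wins.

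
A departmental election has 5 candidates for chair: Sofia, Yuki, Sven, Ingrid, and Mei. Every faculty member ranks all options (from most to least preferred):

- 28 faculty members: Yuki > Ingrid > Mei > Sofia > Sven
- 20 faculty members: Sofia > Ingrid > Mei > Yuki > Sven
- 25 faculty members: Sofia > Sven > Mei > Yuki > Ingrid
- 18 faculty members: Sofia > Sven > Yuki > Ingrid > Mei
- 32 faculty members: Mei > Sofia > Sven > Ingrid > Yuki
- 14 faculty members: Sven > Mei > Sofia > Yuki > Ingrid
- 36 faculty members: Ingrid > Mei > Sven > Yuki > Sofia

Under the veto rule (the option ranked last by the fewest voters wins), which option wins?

Mei

Last-place votes: Sofia 36, Yuki 32, Sven 48, Ingrid 39, Mei 18.
Mei is ranked last by the fewest voters, so Mei wins.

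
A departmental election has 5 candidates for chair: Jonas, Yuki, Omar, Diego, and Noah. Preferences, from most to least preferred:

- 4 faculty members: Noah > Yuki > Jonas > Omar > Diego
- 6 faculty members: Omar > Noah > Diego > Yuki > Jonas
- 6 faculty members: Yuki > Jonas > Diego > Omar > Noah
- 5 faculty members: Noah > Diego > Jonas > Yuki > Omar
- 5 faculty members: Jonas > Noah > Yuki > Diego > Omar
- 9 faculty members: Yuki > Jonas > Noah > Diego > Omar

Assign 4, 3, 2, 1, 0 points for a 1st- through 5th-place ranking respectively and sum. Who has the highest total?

Jonas: 4·2 + 6·0 + 6·3 + 5·2 + 5·4 + 9·3 = 83
Yuki: 4·3 + 6·1 + 6·4 + 5·1 + 5·2 + 9·4 = 93
Omar: 4·1 + 6·4 + 6·1 + 5·0 + 5·0 + 9·0 = 34
Diego: 4·0 + 6·2 + 6·2 + 5·3 + 5·1 + 9·1 = 53
Noah: 4·4 + 6·3 + 6·0 + 5·4 + 5·3 + 9·2 = 87
Yuki has the highest Borda score (93).

Yuki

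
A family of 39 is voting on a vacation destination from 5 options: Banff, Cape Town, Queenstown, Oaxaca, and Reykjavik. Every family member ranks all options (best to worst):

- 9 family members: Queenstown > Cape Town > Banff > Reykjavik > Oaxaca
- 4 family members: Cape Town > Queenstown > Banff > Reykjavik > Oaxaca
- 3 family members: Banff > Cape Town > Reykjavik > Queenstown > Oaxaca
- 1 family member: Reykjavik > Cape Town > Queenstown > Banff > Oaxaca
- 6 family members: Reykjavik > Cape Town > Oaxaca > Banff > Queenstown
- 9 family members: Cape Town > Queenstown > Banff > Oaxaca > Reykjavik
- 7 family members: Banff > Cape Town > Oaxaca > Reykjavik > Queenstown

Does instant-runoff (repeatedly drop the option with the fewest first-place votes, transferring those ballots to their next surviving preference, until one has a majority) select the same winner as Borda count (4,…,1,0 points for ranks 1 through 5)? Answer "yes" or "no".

yes

Instant-runoff — R1 Banff 10, Cape Town 13, Queenstown 9, Oaxaca 0, Reykjavik 7 (Oaxaca out); R2 Banff 10, Cape Town 13, Queenstown 9, Reykjavik 7 (Reykjavik out); R3 Banff 10, Cape Town 20, Queenstown 9 (Cape Town winner). Winner: Cape Town.
Borda — scores: Banff 91, Cape Town 130, Queenstown 80, Oaxaca 35, Reykjavik 54. Winner: Cape Town.
The two methods agree.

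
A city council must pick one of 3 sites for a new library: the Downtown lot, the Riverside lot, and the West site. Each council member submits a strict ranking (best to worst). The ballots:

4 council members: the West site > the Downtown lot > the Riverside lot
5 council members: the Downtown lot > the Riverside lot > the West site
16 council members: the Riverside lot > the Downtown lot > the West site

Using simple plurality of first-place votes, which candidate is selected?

the Riverside lot

First-place votes: the Downtown lot 5, the Riverside lot 16, the West site 4.
the Riverside lot has the most first-place votes.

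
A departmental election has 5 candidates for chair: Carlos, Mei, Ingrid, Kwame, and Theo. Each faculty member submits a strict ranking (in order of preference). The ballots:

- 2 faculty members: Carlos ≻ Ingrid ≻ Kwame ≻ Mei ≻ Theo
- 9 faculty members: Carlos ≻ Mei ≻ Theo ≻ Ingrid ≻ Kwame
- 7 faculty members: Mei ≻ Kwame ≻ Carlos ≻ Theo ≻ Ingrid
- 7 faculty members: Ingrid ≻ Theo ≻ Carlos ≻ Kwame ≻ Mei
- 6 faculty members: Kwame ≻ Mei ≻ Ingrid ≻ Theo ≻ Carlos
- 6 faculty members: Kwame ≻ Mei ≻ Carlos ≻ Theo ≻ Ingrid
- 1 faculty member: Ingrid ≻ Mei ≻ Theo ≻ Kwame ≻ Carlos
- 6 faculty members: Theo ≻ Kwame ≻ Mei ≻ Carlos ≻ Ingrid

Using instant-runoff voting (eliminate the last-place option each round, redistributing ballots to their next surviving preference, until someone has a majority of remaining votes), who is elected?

Round 1: Carlos 11, Mei 7, Ingrid 8, Kwame 12, Theo 6. Eliminate Theo.
Round 2: Carlos 11, Mei 7, Ingrid 8, Kwame 18. Eliminate Mei.
Round 3: Carlos 11, Ingrid 8, Kwame 25. Kwame has a majority.

Kwame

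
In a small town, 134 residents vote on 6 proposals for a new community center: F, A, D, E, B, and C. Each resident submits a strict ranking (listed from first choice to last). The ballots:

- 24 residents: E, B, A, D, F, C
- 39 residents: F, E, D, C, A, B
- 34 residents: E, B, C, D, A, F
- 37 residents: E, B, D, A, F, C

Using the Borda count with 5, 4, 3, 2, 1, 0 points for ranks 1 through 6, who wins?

E

F: 24·1 + 39·5 + 34·0 + 37·1 = 256
A: 24·3 + 39·1 + 34·1 + 37·2 = 219
D: 24·2 + 39·3 + 34·2 + 37·3 = 344
E: 24·5 + 39·4 + 34·5 + 37·5 = 631
B: 24·4 + 39·0 + 34·4 + 37·4 = 380
C: 24·0 + 39·2 + 34·3 + 37·0 = 180
E has the highest Borda score (631).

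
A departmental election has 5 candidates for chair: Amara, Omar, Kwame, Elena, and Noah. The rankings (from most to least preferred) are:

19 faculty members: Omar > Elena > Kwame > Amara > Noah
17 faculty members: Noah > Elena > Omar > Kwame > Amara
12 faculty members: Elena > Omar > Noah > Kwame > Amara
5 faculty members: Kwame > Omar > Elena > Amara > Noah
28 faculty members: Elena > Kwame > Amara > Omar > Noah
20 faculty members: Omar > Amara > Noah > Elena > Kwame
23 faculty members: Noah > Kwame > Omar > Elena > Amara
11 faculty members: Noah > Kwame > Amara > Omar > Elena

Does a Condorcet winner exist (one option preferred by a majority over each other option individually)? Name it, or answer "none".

Omar vs Amara: 96–39 for Omar.
Omar vs Kwame: 68–67 for Omar.
Omar vs Elena: 78–57 for Omar.
Omar vs Noah: 84–51 for Omar.
Omar beats every other option head-to-head.

Omar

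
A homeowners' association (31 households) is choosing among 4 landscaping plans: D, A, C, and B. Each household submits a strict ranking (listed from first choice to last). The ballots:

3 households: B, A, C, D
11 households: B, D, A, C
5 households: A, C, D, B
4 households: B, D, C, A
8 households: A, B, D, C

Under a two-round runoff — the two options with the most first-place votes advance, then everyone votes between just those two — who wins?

Round 1 first-place votes: D 0, A 13, C 0, B 18.
B and A advance.
Runoff: B is preferred to A by 18 voters; A by 13.
B wins the runoff.

B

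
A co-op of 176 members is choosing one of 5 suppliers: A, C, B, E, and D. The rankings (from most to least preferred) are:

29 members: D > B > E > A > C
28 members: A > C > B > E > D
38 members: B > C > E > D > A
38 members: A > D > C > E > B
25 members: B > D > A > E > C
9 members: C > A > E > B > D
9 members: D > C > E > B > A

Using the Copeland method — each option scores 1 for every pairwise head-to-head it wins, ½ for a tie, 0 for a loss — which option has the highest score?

B

A: beats C and E; loses to B and D → score 2.
C: beats E; loses to A, B, and D → score 1.
B: beats A, C, E, and D → score 4.
E: loses to A, C, B, and D → score 0.
D: beats A, C, and E; loses to B → score 3.
B has the best pairwise record.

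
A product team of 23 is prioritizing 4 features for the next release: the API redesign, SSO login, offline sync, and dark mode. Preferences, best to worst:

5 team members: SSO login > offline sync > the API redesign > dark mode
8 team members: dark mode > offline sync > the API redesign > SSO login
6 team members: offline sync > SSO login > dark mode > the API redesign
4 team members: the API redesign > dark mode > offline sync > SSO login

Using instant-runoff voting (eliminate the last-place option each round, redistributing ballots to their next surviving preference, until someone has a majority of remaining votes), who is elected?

dark mode

Round 1: the API redesign 4, SSO login 5, offline sync 6, dark mode 8. Eliminate the API redesign.
Round 2: SSO login 5, offline sync 6, dark mode 12. Dark mode has a majority.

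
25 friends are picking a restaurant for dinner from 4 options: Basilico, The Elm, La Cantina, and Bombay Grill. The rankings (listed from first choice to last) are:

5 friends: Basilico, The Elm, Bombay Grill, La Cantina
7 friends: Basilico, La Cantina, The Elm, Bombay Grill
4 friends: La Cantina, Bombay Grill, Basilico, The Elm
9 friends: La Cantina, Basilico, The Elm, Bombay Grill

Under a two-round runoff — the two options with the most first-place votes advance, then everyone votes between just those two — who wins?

La Cantina

Round 1 first-place votes: Basilico 12, The Elm 0, La Cantina 13, Bombay Grill 0.
La Cantina and Basilico advance.
Runoff: La Cantina is preferred to Basilico by 13 voters; Basilico by 12.
La Cantina wins the runoff.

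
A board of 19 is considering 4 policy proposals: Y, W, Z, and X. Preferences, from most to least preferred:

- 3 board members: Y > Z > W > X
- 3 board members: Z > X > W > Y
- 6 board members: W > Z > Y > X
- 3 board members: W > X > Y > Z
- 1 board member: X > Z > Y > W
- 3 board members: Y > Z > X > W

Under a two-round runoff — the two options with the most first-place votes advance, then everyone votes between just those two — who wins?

W

Round 1 first-place votes: Y 6, W 9, Z 3, X 1.
W and Y advance.
Runoff: W is preferred to Y by 12 voters; Y by 7.
W wins the runoff.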